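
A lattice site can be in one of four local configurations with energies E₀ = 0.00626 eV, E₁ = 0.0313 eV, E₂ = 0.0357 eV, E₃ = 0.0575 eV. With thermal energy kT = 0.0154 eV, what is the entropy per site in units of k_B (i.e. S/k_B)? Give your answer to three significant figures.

0.845

Eᵢ/kT = 0.40649, 2.0325, 2.3182, 3.7338.
Z = Σ e^(−Eᵢ/kT) = e^(−0.40649) + e^(−2.0325) + e^(−2.3182) + e^(−3.7338) = 0.66598 + 0.13101 + 0.098451 + 0.023902 = 0.91934.
⟨E⟩ = Σ EᵢPᵢ = 0.014313 eV.
S/k_B = ln Z + ⟨E⟩/kT = ln(0.91934) + 0.014313/0.0154 = -0.084099 + 0.92942 = 0.845.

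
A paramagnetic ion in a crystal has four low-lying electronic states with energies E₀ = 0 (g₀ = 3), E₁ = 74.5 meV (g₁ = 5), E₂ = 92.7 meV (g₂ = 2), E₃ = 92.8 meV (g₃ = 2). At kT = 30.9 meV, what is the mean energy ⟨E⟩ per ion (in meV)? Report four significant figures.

Eᵢ/kT = 0, 2.41100, 3.00000, 3.00324.
Z = Σ gᵢe^(−Eᵢ/kT) = 3·e^(−0) + 5·e^(−2.41100) + 2·e^(−3.00000) + 2·e^(−3.00324) = 3.00000 + 0.448628 + 0.0995741 + 0.0992520 = 3.64745.
⟨E⟩ = Σ Eᵢ gᵢe^(−Eᵢ/kT) / Z = (0·3.00000 + 74.5·0.448628 + 92.7·0.0995741 + 92.8·0.0992520) / 3.64745 = 14.22 meV.

14.22 meV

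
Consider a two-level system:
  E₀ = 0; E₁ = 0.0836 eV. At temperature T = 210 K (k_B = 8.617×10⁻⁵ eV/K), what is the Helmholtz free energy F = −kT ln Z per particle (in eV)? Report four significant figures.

-0.0001774 eV

k_BT = 8.617×10⁻⁵ × 210 K = 0.0180957 eV.
Eᵢ/kT = 0, 4.61988.
Z = Σ e^(−Eᵢ/kT) = e^(−0) + e^(−4.61988) = 1.00000 + 0.00985398 = 1.00985.
F = −kT ln Z = −0.0180957 × ln(1.00985) = −0.0180957 × 0.00980180 = -0.0001774 eV.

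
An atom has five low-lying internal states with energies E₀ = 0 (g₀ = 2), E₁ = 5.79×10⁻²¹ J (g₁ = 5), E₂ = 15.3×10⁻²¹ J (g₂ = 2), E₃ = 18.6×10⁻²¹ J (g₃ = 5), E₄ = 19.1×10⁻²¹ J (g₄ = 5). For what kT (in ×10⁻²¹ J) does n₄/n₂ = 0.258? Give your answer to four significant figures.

1.673 ×10⁻²¹ J

n₄/n₂ = (g₄/g₂) exp[−(E₄−E₂)/kT] = 0.258.
⇒ (E₄−E₂)/kT = ln((5/2)/0.258) = ln(9.68992) = 2.27109.
kT = 3.8 ×10⁻²¹ J / 2.27109 = 1.673 ×10⁻²¹ J.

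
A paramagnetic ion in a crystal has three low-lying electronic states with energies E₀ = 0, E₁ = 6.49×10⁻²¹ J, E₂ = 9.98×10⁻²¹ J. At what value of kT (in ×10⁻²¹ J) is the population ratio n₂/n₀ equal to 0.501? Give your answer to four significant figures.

n₂/n₀ = exp[−(E₂−E₀)/kT] = 0.501.
⇒ (E₂−E₀)/kT = ln(1/0.501) = ln(1.99601) = 0.691150.
kT = 9.98 ×10⁻²¹ J / 0.691150 = 14.44 ×10⁻²¹ J.

14.44 ×10⁻²¹ J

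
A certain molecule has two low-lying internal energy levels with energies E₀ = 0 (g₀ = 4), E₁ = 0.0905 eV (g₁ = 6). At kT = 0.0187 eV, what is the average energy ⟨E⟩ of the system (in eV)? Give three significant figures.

Eᵢ/kT = 0, 4.8396.
Z = Σ gᵢe^(−Eᵢ/kT) = 4·e^(−0) + 6·e^(−4.8396) = 4.0000 + 0.047461 = 4.0475.
⟨E⟩ = Σ Eᵢ gᵢe^(−Eᵢ/kT) / Z = (0·4.0000 + 0.0905·0.047461) / 4.0475 = 0.00106 eV.

0.00106 eV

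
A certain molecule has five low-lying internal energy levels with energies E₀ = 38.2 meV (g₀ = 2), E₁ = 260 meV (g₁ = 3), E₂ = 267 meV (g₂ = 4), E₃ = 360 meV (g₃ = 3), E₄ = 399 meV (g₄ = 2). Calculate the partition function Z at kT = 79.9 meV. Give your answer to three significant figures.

Eᵢ/kT = 0.47810, 3.2541, 3.3417, 4.5056, 4.9937.
Z = Σ gᵢe^(−Eᵢ/kT) = 2·e^(−0.47810) + 3·e^(−3.2541) + 4·e^(−3.3417) + 3·e^(−4.5056) + 2·e^(−4.9937) = 1.2399 + 0.11585 + 0.14151 + 0.033141 + 0.013561 = 1.5440.

Z = 1.54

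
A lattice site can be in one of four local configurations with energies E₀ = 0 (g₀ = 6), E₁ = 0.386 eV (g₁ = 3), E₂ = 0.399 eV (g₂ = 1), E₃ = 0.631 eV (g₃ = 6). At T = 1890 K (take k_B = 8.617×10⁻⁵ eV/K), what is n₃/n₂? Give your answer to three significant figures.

1.44

k_BT = 8.617×10⁻⁵ × 1890 K = 0.16286 eV.
n₃/n₂ = (g₃/g₂) exp[−(E₃−E₂)/kT] = (6/1) × exp(−(0.232 eV)/(0.16286 eV)) = (6/1) × exp(-1.4245) = 1.44.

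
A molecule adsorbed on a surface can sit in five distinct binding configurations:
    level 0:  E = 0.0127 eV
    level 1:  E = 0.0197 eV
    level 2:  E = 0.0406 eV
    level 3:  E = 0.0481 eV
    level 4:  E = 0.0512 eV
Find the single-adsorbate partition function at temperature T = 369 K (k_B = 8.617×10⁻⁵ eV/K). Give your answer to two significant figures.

Z = 1.9

k_BT = 8.617×10⁻⁵ × 369 K = 0.03180 eV.
Eᵢ/kT = 0.3994, 0.6195, 1.277, 1.513, 1.610.
Z = Σ e^(−Eᵢ/kT) = e^(−0.3994) + e^(−0.6195) + e^(−1.277) + e^(−1.513) + e^(−1.610) = 0.6707 + 0.5382 + 0.2789 + 0.2202 + 0.1999 = 1.908.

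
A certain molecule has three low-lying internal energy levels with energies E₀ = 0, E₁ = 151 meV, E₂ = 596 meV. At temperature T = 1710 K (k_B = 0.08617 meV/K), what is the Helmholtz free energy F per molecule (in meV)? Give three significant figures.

-47.1 meV

k_BT = 0.08617 × 1710 K = 147.35 meV.
Eᵢ/kT = 0, 1.0248, 4.0448.
Z = Σ e^(−Eᵢ/kT) = e^(−0) + e^(−1.0248) + e^(−4.0448) = 1.0000 + 0.35887 + 0.017513 = 1.3764.
F = −kT ln Z = −147.35 × ln(1.3764) = −147.35 × 0.31947 = -47.1 meV.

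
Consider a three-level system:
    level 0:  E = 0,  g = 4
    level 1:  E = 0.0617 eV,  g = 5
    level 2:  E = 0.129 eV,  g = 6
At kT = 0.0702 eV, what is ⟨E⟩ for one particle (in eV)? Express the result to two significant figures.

0.036 eV

Eᵢ/kT = 0, 0.8789, 1.838.
Z = Σ gᵢe^(−Eᵢ/kT) = 4·e^(−0) + 5·e^(−0.8789) + 6·e^(−1.838) = 4.000 + 2.076 + 0.9548 = 7.031.
⟨E⟩ = Σ Eᵢ gᵢe^(−Eᵢ/kT) / Z = (0·4.000 + 0.0617·2.076 + 0.129·0.9548) / 7.031 = 0.036 eV.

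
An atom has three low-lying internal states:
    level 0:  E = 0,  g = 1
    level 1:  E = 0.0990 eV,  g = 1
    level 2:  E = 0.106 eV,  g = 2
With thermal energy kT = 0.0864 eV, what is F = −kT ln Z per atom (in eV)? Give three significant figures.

-0.0557 eV

Eᵢ/kT = 0, 1.1458, 1.2269.
Z = Σ gᵢe^(−Eᵢ/kT) = 1·e^(−0) + 1·e^(−1.1458) + 2·e^(−1.2269) = 1.0000 + 0.31797 + 0.58640 = 1.9044.
F = −kT ln Z = −0.0864 × ln(1.9044) = −0.0864 × 0.64417 = -0.0557 eV.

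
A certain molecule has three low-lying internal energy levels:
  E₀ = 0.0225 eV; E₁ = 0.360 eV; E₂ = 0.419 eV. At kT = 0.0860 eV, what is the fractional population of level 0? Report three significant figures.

0.971

Eᵢ/kT = 0.26163, 4.1860, 4.8721.
Z = Σ e^(−Eᵢ/kT) = e^(−0.26163) + e^(−4.1860) + e^(−4.8721) = 0.76980 + 0.015207 + 0.0076573 = 0.79266.
P₀ = e^(−E₀/kT) / Z = 0.76980/0.79266 = 0.971.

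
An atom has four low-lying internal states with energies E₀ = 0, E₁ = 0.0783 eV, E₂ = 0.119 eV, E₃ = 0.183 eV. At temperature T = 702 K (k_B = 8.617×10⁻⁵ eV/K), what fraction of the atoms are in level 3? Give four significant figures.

0.03320

k_BT = 8.617×10⁻⁵ × 702 K = 0.0604913 eV.
Eᵢ/kT = 0, 1.29440, 1.96723, 3.02523.
Z = Σ e^(−Eᵢ/kT) = e^(−0) + e^(−1.29440) + e^(−1.96723) + e^(−3.02523) = 1.00000 + 0.274062 + 0.139844 + 0.0485467 = 1.46245.
P₃ = e^(−E₃/kT) / Z = 0.0485467/1.46245 = 0.03320.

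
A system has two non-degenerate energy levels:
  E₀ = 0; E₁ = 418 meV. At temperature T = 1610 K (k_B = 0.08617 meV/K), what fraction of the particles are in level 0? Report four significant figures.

0.9532

k_BT = 0.08617 × 1610 K = 138.734 meV.
Eᵢ/kT = 0, 3.01296.
Z = Σ e^(−Eᵢ/kT) = e^(−0) + e^(−3.01296) = 1.00000 + 0.0491460 = 1.04915.
P₀ = e^(−E₀/kT) / Z = 1.00000/1.04915 = 0.9532.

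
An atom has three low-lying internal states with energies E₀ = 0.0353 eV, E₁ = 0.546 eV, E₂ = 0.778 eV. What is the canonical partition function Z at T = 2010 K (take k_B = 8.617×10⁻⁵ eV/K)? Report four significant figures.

Z = 0.8696

k_BT = 8.617×10⁻⁵ × 2010 K = 0.173202 eV.
Eᵢ/kT = 0.203808, 3.15239, 4.49186.
Z = Σ e^(−Eᵢ/kT) = e^(−0.203808) + e^(−3.15239) + e^(−4.49186) = 0.815619 + 0.0427498 + 0.0111998 = 0.869569.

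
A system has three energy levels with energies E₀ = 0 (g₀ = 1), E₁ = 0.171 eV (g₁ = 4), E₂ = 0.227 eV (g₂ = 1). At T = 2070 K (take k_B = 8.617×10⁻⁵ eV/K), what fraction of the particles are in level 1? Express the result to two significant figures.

k_BT = 8.617×10⁻⁵ × 2070 K = 0.1784 eV.
Eᵢ/kT = 0, 0.9585, 1.272.
Z = Σ gᵢe^(−Eᵢ/kT) = 1·e^(−0) + 4·e^(−0.9585) + 1·e^(−1.272) = 1.000 + 1.534 + 0.2803 = 2.814.
P₁ = g₁ e^(−E₁/kT) / Z = 1.534/2.814 = 0.55.

0.55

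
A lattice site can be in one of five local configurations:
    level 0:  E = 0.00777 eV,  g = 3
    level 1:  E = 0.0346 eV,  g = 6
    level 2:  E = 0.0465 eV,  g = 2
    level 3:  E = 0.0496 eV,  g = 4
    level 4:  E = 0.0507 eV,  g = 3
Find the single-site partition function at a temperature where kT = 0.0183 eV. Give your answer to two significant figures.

Z = 3.5

Eᵢ/kT = 0.4246, 1.891, 2.541, 2.710, 2.770.
Z = Σ gᵢe^(−Eᵢ/kT) = 3·e^(−0.4246) + 6·e^(−1.891) + 2·e^(−2.541) + 4·e^(−2.710) + 3·e^(−2.770) = 1.962 + 0.9055 + 0.1576 + 0.2661 + 0.1880 = 3.479.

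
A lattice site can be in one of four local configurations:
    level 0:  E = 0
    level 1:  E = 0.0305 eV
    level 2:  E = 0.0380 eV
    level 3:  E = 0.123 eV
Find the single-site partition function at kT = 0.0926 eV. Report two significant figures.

Z = 2.6

Eᵢ/kT = 0, 0.3294, 0.4104, 1.328.
Z = Σ e^(−Eᵢ/kT) = e^(−0) + e^(−0.3294) + e^(−0.4104) + e^(−1.328) = 1.000 + 0.7194 + 0.6634 + 0.2650 = 2.648.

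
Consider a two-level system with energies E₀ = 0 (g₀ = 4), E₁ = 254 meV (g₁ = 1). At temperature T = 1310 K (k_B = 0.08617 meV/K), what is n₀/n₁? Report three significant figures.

k_BT = 0.08617 × 1310 K = 112.88 meV.
n₀/n₁ = (g₀/g₁) exp[−(E₀−E₁)/kT] = (4/1) × exp(−(-254 meV)/(112.88 meV)) = (4/1) × exp(2.2502) = 38.0.

38.0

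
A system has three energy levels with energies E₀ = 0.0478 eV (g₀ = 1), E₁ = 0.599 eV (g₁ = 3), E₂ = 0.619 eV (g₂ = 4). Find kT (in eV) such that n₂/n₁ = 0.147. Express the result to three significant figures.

n₂/n₁ = (g₂/g₁) exp[−(E₂−E₁)/kT] = 0.147.
⇒ (E₂−E₁)/kT = ln((4/3)/0.147) = ln(9.0703) = 2.2050.
kT = 0.020 eV / 2.2050 = 0.00907 eV.

0.00907 eV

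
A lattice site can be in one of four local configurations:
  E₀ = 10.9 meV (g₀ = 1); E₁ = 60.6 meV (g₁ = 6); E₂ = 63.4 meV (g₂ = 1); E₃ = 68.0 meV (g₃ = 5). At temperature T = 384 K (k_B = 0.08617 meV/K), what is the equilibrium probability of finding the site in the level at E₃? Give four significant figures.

0.2595

k_BT = 0.08617 × 384 K = 33.0893 meV.
Eᵢ/kT = 0.329412, 1.83141, 1.91603, 2.05504.
Z = Σ gᵢe^(−Eᵢ/kT) = 1·e^(−0.329412) + 6·e^(−1.83141) + 1·e^(−1.91603) + 5·e^(−2.05504) = 0.719347 + 0.961125 + 0.147190 + 0.640439 = 2.46810.
P₃ = g₃ e^(−E₃/kT) / Z = 0.640439/2.46810 = 0.2595.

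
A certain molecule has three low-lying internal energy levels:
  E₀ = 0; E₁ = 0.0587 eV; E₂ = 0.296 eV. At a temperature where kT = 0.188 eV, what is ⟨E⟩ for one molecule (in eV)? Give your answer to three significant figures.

Eᵢ/kT = 0, 0.31223, 1.5745.
Z = Σ e^(−Eᵢ/kT) = e^(−0) + e^(−0.31223) + e^(−1.5745) = 1.0000 + 0.73181 + 0.20711 = 1.9389.
⟨E⟩ = Σ Eᵢ e^(−Eᵢ/kT) / Z = (0·1.0000 + 0.0587·0.73181 + 0.296·0.20711) / 1.9389 = 0.0538 eV.

0.0538 eV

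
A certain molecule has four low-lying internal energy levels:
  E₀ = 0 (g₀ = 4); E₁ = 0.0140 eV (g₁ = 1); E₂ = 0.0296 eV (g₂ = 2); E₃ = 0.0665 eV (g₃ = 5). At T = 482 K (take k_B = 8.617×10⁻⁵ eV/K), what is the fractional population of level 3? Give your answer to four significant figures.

0.1504

k_BT = 8.617×10⁻⁵ × 482 K = 0.0415339 eV.
Eᵢ/kT = 0, 0.337074, 0.712671, 1.60110.
Z = Σ gᵢe^(−Eᵢ/kT) = 4·e^(−0) + 1·e^(−0.337074) + 2·e^(−0.712671) + 5·e^(−1.60110) = 4.00000 + 0.713856 + 0.980666 + 1.00837 = 6.70289.
P₃ = g₃ e^(−E₃/kT) / Z = 1.00837/6.70289 = 0.1504.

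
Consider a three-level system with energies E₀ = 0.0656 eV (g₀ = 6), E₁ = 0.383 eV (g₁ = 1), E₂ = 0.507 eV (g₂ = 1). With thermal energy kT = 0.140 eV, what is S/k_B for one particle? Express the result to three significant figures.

1.88

Eᵢ/kT = 0.46857, 2.7357, 3.6214.
Z = Σ gᵢe^(−Eᵢ/kT) = 6·e^(−0.46857) + 1·e^(−2.7357) + 1·e^(−3.6214) = 3.7554 + 0.064849 + 0.026745 = 3.8470.
⟨E⟩ = Σ EᵢPᵢ = 0.074019 eV.
S/k_B = ln Z + ⟨E⟩/kT = ln(3.8470) + 0.074019/0.140 = 1.3473 + 0.52871 = 1.88.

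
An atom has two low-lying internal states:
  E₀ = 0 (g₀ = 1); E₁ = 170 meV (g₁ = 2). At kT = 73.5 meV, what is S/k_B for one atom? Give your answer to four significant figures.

Eᵢ/kT = 0, 2.31293.
Z = Σ gᵢe^(−Eᵢ/kT) = 1·e^(−0) + 2·e^(−2.31293) = 1.00000 + 0.197942 = 1.19794.
⟨E⟩ = Σ EᵢPᵢ = 28.0900 meV.
S/k_B = ln Z + ⟨E⟩/kT = ln(1.19794) + 28.0900/73.5 = 0.180603 + 0.382177 = 0.5628.

0.5628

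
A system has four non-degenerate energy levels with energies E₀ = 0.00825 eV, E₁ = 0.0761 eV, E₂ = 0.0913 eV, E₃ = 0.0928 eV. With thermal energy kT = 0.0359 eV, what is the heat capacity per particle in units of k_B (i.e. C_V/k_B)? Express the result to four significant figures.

Eᵢ/kT = 0.229805, 2.11978, 2.54318, 2.58496.
Z = Σ e^(−Eᵢ/kT) = e^(−0.229805) + e^(−2.11978) + e^(−2.54318) + e^(−2.58496) = 0.794689 + 0.120058 + 0.0786160 + 0.0753991 = 1.06876.
⟨E⟩ = 0.0279457 eV, ⟨E²⟩ = 0.00192187 eV².
C_V/k_B = (⟨E²⟩ − ⟨E⟩²)/(kT)² = (0.00192187 − 0.000780962)/0.00128881 = 0.8852.

0.8852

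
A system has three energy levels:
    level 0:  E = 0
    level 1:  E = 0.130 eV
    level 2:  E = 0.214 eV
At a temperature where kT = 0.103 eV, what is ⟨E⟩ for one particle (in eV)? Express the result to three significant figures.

0.0452 eV

Eᵢ/kT = 0, 1.2621, 2.0777.
Z = Σ e^(−Eᵢ/kT) = e^(−0) + e^(−1.2621) + e^(−2.0777) = 1.0000 + 0.28306 + 0.12522 = 1.4083.
⟨E⟩ = Σ Eᵢ e^(−Eᵢ/kT) / Z = (0·1.0000 + 0.130·0.28306 + 0.214·0.12522) / 1.4083 = 0.0452 eV.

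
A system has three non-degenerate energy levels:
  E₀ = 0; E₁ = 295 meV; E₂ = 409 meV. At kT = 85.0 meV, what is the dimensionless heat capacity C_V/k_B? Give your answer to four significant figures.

Eᵢ/kT = 0, 3.47059, 4.81176.
Z = Σ e^(−Eᵢ/kT) = e^(−0) + e^(−3.47059) + e^(−4.81176) = 1.00000 + 0.0310987 + 0.00813353 = 1.03923.
⟨E⟩ = 12.0288 meV, ⟨E²⟩ = 3913.43 meV².
C_V/k_B = (⟨E²⟩ − ⟨E⟩²)/(kT)² = (3913.43 − 144.692)/7225.00 = 0.5216.

0.5216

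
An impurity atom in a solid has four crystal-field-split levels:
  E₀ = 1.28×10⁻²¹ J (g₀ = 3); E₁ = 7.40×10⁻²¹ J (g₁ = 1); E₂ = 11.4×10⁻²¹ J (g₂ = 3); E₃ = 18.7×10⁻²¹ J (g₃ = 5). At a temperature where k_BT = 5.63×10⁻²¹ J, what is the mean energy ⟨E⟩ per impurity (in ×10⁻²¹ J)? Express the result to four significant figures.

3.999 ×10⁻²¹ J

Eᵢ/kT = 0.227353, 1.31439, 2.02487, 3.32149.
Z = Σ gᵢe^(−Eᵢ/kT) = 3·e^(−0.227353) + 1·e^(−1.31439) + 3·e^(−2.02487) + 5·e^(−3.32149) = 2.38992 + 0.268638 + 0.396033 + 0.180495 = 3.23509.
⟨E⟩ = Σ Eᵢ gᵢe^(−Eᵢ/kT) / Z = (1.28·2.38992 + 7.40·0.268638 + 11.4·0.396033 + 18.7·0.180495) / 3.23509 = 3.999 ×10⁻²¹ J.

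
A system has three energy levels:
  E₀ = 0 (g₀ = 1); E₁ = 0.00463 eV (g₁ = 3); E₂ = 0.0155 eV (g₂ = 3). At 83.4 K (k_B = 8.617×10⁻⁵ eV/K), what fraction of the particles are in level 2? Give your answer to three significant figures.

0.119

k_BT = 8.617×10⁻⁵ × 83.4 K = 0.0071866 eV.
Eᵢ/kT = 0, 0.64425, 2.1568.
Z = Σ gᵢe^(−Eᵢ/kT) = 1·e^(−0) + 3·e^(−0.64425) + 3·e^(−2.1568) = 1.0000 + 1.5752 + 0.34708 = 2.9223.
P₂ = g₂ e^(−E₂/kT) / Z = 0.34708/2.9223 = 0.119.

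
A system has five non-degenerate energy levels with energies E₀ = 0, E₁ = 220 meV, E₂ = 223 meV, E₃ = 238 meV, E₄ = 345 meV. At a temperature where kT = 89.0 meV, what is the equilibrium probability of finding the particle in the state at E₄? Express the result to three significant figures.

0.0165

Eᵢ/kT = 0, 2.4719, 2.5056, 2.6742, 3.8764.
Z = Σ e^(−Eᵢ/kT) = e^(−0) + e^(−2.4719) + e^(−2.5056) + e^(−2.6742) + e^(−3.8764) = 1.0000 + 0.084424 + 0.081627 + 0.068962 + 0.020725 = 1.2557.
P₄ = e^(−E₄/kT) / Z = 0.020725/1.2557 = 0.0165.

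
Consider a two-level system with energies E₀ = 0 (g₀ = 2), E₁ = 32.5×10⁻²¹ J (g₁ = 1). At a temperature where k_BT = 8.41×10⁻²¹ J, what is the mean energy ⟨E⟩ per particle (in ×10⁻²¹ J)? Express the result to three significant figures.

Eᵢ/kT = 0, 3.8644.
Z = Σ gᵢe^(−Eᵢ/kT) = 2·e^(−0) + 1·e^(−3.8644) = 2.0000 + 0.020976 = 2.0210.
⟨E⟩ = Σ Eᵢ gᵢe^(−Eᵢ/kT) / Z = (0·2.0000 + 32.5·0.020976) / 2.0210 = 0.337 ×10⁻²¹ J.

0.337 ×10⁻²¹ J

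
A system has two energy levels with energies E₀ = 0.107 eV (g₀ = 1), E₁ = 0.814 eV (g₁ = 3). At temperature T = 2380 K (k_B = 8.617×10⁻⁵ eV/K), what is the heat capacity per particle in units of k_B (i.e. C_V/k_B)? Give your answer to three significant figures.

0.946

k_BT = 8.617×10⁻⁵ × 2380 K = 0.20508 eV.
Eᵢ/kT = 0.52175, 3.9692.
Z = Σ gᵢe^(−Eᵢ/kT) = 1·e^(−0.52175) + 3·e^(−3.9692) = 0.59348 + 0.056666 = 0.65015.
⟨E⟩ = 0.16862 eV, ⟨E²⟩ = 0.068202 eV².
C_V/k_B = (⟨E²⟩ − ⟨E⟩²)/(kT)² = (0.068202 − 0.028433)/0.042058 = 0.946.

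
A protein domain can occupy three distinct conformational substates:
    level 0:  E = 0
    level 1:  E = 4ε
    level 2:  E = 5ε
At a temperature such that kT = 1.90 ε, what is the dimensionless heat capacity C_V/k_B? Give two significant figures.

0.73

Eᵢ/kT = 0, 2.105, 2.632.
Z = Σ e^(−Eᵢ/kT) = e^(−0) + e^(−2.105) + e^(−2.632) = 1.000 + 0.1218 + 0.07193 = 1.194.
⟨E⟩ = 0.7093 ε, ⟨E²⟩ = 3.138 ε².
C_V/k_B = (⟨E²⟩ − ⟨E⟩²)/(kT)² = (3.138 − 0.5031)/3.610 = 0.73.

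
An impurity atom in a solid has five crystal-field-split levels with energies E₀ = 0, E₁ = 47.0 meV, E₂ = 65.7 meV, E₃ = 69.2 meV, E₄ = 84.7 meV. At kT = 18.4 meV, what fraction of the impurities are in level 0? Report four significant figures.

Eᵢ/kT = 0, 2.55435, 3.57065, 3.76087, 4.60326.
Z = Σ e^(−Eᵢ/kT) = e^(−0) + e^(−2.55435) + e^(−3.57065) + e^(−3.76087) + e^(−4.60326) = 1.00000 + 0.0777427 + 0.0281376 + 0.0232635 + 0.0100191 = 1.13916.
P₀ = e^(−E₀/kT) / Z = 1.00000/1.13916 = 0.8778.

0.8778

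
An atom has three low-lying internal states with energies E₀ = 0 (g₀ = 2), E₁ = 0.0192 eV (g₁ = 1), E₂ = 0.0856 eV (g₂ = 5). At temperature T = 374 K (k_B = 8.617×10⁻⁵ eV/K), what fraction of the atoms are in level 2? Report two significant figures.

0.12

k_BT = 8.617×10⁻⁵ × 374 K = 0.03223 eV.
Eᵢ/kT = 0, 0.5957, 2.656.
Z = Σ gᵢe^(−Eᵢ/kT) = 2·e^(−0) + 1·e^(−0.5957) + 5·e^(−2.656) = 2.000 + 0.5512 + 0.3511 = 2.902.
P₂ = g₂ e^(−E₂/kT) / Z = 0.3511/2.902 = 0.12.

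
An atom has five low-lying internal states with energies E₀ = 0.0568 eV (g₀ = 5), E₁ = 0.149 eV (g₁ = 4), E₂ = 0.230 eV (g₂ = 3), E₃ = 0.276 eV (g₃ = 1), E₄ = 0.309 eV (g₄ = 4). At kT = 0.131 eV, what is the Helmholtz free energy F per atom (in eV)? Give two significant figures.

-0.22 eV

Eᵢ/kT = 0.4336, 1.137, 1.756, 2.107, 2.359.
Z = Σ gᵢe^(−Eᵢ/kT) = 5·e^(−0.4336) + 4·e^(−1.137) + 3·e^(−1.756) + 1·e^(−2.107) + 4·e^(−2.359) = 3.241 + 1.283 + 0.5182 + 0.1216 + 0.3781 = 5.542.
F = −kT ln Z = −0.131 × ln(5.542) = −0.131 × 1.712 = -0.22 eV.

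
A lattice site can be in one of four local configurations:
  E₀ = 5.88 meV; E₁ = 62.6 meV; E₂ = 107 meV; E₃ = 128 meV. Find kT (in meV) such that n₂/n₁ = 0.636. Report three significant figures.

n₂/n₁ = exp[−(E₂−E₁)/kT] = 0.636.
⇒ (E₂−E₁)/kT = ln(1/0.636) = ln(1.5723) = 0.45254.
kT = 44.4 meV / 0.45254 = 98.1 meV.

98.1 meV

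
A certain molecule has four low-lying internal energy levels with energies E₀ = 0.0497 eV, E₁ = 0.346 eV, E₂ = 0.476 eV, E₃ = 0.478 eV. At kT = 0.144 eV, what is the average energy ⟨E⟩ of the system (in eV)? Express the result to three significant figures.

0.116 eV

Eᵢ/kT = 0.34514, 2.4028, 3.3056, 3.3194.
Z = Σ e^(−Eᵢ/kT) = e^(−0.34514) + e^(−2.4028) + e^(−3.3056) + e^(−3.3194) = 0.70812 + 0.090464 + 0.036677 + 0.036175 = 0.87144.
⟨E⟩ = Σ Eᵢ e^(−Eᵢ/kT) / Z = (0.0497·0.70812 + 0.346·0.090464 + 0.476·0.036677 + 0.478·0.036175) / 0.87144 = 0.116 eV.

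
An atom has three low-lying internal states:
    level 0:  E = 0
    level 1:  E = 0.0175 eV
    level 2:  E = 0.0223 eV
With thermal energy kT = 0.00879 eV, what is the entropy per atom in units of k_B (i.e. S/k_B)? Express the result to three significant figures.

Eᵢ/kT = 0, 1.9909, 2.5370.
Z = Σ e^(−Eᵢ/kT) = e^(−0) + e^(−1.9909) + e^(−2.5370) = 1.0000 + 0.13657 + 0.079103 = 1.2157.
⟨E⟩ = Σ EᵢPᵢ = 0.0034169 eV.
S/k_B = ln Z + ⟨E⟩/kT = ln(1.2157) + 0.0034169/0.00879 = 0.19532 + 0.38873 = 0.584.

0.584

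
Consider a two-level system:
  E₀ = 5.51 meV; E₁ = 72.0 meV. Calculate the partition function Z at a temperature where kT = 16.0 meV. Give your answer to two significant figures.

Eᵢ/kT = 0.3444, 4.500.
Z = Σ e^(−Eᵢ/kT) = e^(−0.3444) + e^(−4.500) = 0.7086 + 0.01111 = 0.7197.

Z = 0.72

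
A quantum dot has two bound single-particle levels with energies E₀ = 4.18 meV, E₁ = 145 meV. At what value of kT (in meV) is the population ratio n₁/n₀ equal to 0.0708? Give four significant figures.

53.18 meV

n₁/n₀ = exp[−(E₁−E₀)/kT] = 0.0708.
⇒ (E₁−E₀)/kT = ln(1/0.0708) = ln(14.1243) = 2.64790.
kT = 140.82 meV / 2.64790 = 53.18 meV.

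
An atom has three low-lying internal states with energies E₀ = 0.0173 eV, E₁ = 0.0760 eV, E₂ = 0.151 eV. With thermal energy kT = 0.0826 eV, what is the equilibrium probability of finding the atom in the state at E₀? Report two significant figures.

0.59

Eᵢ/kT = 0.2094, 0.9201, 1.828.
Z = Σ e^(−Eᵢ/kT) = e^(−0.2094) + e^(−0.9201) + e^(−1.828) = 0.8111 + 0.3985 + 0.1607 = 1.370.
P₀ = e^(−E₀/kT) / Z = 0.8111/1.370 = 0.59.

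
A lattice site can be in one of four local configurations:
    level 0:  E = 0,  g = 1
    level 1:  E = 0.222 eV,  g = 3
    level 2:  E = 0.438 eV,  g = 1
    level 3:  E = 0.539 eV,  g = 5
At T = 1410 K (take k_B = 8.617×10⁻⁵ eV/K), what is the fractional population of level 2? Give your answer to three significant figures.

0.0173

k_BT = 8.617×10⁻⁵ × 1410 K = 0.12150 eV.
Eᵢ/kT = 0, 1.8272, 3.6049, 4.4362.
Z = Σ gᵢe^(−Eᵢ/kT) = 1·e^(−0) + 3·e^(−1.8272) + 1·e^(−3.6049) + 5·e^(−4.4362) = 1.0000 + 0.48259 + 0.027190 + 0.059204 = 1.5690.
P₂ = g₂ e^(−E₂/kT) / Z = 0.027190/1.5690 = 0.0173.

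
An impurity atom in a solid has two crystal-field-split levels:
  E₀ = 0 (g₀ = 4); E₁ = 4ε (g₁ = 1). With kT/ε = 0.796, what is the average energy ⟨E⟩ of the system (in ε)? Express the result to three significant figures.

Eᵢ/kT = 0, 5.0251.
Z = Σ gᵢe^(−Eᵢ/kT) = 4·e^(−0) + 1·e^(−5.0251) = 4.0000 + 0.0065709 = 4.0066.
⟨E⟩ = Σ Eᵢ gᵢe^(−Eᵢ/kT) / Z = (0·4.0000 + 4·0.0065709) / 4.0066 = 0.00656 ε.

0.00656 ε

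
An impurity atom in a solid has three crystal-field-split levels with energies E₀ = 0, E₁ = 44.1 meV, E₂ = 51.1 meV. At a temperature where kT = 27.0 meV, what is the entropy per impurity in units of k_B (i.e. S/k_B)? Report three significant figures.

0.746

Eᵢ/kT = 0, 1.6333, 1.8926.
Z = Σ e^(−Eᵢ/kT) = e^(−0) + e^(−1.6333) + e^(−1.8926) = 1.0000 + 0.19528 + 0.15068 = 1.3460.
⟨E⟩ = Σ EᵢPᵢ = 12.119 meV.
S/k_B = ln Z + ⟨E⟩/kT = ln(1.3460) + 12.119/27.0 = 0.29714 + 0.44885 = 0.746.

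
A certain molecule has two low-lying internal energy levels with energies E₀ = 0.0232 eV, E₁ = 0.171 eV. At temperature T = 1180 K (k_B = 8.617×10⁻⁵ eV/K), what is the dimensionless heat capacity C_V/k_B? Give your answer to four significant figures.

k_BT = 8.617×10⁻⁵ × 1180 K = 0.101681 eV.
Eᵢ/kT = 0.228165, 1.68173.
Z = Σ e^(−Eᵢ/kT) = e^(−0.228165) + e^(−1.68173) = 0.795993 + 0.186052 = 0.982045.
⟨E⟩ = 0.0512012 eV, ⟨E²⟩ = 0.00597608 eV².
C_V/k_B = (⟨E²⟩ − ⟨E⟩²)/(kT)² = (0.00597608 − 0.00262156)/0.0103390 = 0.3245.

0.3245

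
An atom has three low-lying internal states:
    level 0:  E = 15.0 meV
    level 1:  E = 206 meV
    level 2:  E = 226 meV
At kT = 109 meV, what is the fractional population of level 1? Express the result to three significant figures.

0.132

Eᵢ/kT = 0.13761, 1.8899, 2.0734.
Z = Σ e^(−Eᵢ/kT) = e^(−0.13761) + e^(−1.8899) + e^(−2.0734) = 0.87144 + 0.15109 + 0.12576 = 1.1483.
P₁ = e^(−E₁/kT) / Z = 0.15109/1.1483 = 0.132.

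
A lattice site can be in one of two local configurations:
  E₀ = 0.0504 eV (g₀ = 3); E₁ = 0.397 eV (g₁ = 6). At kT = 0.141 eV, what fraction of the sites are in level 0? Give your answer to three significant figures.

0.854

Eᵢ/kT = 0.35745, 2.8156.
Z = Σ gᵢe^(−Eᵢ/kT) = 3·e^(−0.35745) + 6·e^(−2.8156) = 2.0984 + 0.35921 = 2.4576.
P₀ = g₀ e^(−E₀/kT) / Z = 2.0984/2.4576 = 0.854.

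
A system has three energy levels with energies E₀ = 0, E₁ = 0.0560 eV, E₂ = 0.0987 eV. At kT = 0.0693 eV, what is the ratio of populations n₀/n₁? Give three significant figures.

n₀/n₁ = exp[−(E₀−E₁)/kT] = exp(−(-0.0560 eV)/(0.0693 eV)) = exp(0.80808) = 2.24.

2.24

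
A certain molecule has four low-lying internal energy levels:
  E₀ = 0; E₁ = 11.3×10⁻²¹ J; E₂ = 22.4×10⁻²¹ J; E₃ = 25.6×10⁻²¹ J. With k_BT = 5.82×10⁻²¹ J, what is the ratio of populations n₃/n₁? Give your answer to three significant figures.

n₃/n₁ = exp[−(E₃−E₁)/kT] = exp(−(14.3 ×10⁻²¹ J)/(5.82 ×10⁻²¹ J)) = exp(-2.4570) = 0.0857.

0.0857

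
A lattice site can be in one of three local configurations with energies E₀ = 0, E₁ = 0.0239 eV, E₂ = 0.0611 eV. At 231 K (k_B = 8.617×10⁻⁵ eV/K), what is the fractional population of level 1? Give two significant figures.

k_BT = 8.617×10⁻⁵ × 231 K = 0.01991 eV.
Eᵢ/kT = 0, 1.200, 3.069.
Z = Σ e^(−Eᵢ/kT) = e^(−0) + e^(−1.200) + e^(−3.069) = 1.000 + 0.3012 + 0.04647 = 1.348.
P₁ = e^(−E₁/kT) / Z = 0.3012/1.348 = 0.22.

0.22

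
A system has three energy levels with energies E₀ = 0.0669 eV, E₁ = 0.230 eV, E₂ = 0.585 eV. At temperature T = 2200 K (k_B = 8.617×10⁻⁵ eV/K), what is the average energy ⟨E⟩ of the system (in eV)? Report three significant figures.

k_BT = 8.617×10⁻⁵ × 2200 K = 0.18957 eV.
Eᵢ/kT = 0.35290, 1.2133, 3.0859.
Z = Σ e^(−Eᵢ/kT) = e^(−0.35290) + e^(−1.2133) + e^(−3.0859) = 0.70265 + 0.29721 + 0.045689 = 1.0455.
⟨E⟩ = Σ Eᵢ e^(−Eᵢ/kT) / Z = (0.0669·0.70265 + 0.230·0.29721 + 0.585·0.045689) / 1.0455 = 0.136 eV.

0.136 eV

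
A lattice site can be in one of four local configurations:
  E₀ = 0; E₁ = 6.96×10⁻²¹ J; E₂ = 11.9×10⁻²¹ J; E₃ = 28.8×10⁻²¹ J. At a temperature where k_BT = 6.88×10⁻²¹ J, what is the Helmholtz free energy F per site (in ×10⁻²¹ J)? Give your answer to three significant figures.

Eᵢ/kT = 0, 1.0116, 1.7297, 4.1860.
Z = Σ e^(−Eᵢ/kT) = e^(−0) + e^(−1.0116) + e^(−1.7297) + e^(−4.1860) = 1.0000 + 0.36364 + 0.17734 + 0.015207 = 1.5562.
F = −kT ln Z = −6.88 × ln(1.5562) = −6.88 × 0.44225 = -3.04 ×10⁻²¹ J.

-3.04 ×10⁻²¹ J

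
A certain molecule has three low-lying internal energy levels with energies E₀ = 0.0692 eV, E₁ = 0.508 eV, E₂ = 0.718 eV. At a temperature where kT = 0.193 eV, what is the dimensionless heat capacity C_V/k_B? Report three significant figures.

Eᵢ/kT = 0.35855, 2.6321, 3.7202.
Z = Σ e^(−Eᵢ/kT) = e^(−0.35855) + e^(−2.6321) + e^(−3.7202) = 0.69869 + 0.071927 + 0.024229 = 0.79485.
⟨E⟩ = 0.12868 eV, ⟨E²⟩ = 0.043276 eV².
C_V/k_B = (⟨E²⟩ − ⟨E⟩²)/(kT)² = (0.043276 − 0.016559)/0.037249 = 0.717.

0.717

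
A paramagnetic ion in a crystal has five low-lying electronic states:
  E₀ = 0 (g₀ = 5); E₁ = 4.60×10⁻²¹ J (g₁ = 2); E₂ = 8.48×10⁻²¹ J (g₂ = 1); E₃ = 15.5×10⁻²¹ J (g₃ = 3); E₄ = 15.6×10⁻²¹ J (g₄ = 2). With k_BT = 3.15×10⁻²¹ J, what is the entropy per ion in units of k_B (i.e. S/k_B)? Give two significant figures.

Eᵢ/kT = 0, 1.460, 2.692, 4.921, 4.952.
Z = Σ gᵢe^(−Eᵢ/kT) = 5·e^(−0) + 2·e^(−1.460) + 1·e^(−2.692) + 3·e^(−4.921) + 2·e^(−4.952) = 5.000 + 0.4645 + 0.06775 + 0.02188 + 0.01414 = 5.568.
⟨E⟩ = Σ EᵢPᵢ = 0.5875 ×10⁻²¹ J.
S/k_B = ln Z + ⟨E⟩/kT = ln(5.568) + 0.5875/3.15 = 1.717 + 0.1865 = 1.9.

1.9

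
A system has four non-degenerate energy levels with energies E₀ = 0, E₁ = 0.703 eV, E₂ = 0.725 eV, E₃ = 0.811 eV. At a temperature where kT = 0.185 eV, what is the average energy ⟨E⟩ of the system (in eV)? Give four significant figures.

Eᵢ/kT = 0, 3.80000, 3.91892, 4.38378.
Z = Σ e^(−Eᵢ/kT) = e^(−0) + e^(−3.80000) + e^(−3.91892) + e^(−4.38378) = 1.00000 + 0.0223708 + 0.0198625 + 0.0124781 = 1.05471.
⟨E⟩ = Σ Eᵢ e^(−Eᵢ/kT) / Z = (0·1.00000 + 0.703·0.0223708 + 0.725·0.0198625 + 0.811·0.0124781) / 1.05471 = 0.03816 eV.

0.03816 eV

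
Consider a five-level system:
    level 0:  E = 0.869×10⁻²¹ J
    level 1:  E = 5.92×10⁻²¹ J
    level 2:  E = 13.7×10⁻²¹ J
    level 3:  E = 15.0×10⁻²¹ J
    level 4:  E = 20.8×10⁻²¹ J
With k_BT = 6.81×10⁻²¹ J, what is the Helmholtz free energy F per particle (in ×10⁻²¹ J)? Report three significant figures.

-3.16 ×10⁻²¹ J

Eᵢ/kT = 0.12761, 0.86931, 2.0117, 2.2026, 3.0543.
Z = Σ e^(−Eᵢ/kT) = e^(−0.12761) + e^(−0.86931) + e^(−2.0117) + e^(−2.2026) + e^(−3.0543) = 0.88020 + 0.41924 + 0.13376 + 0.11052 + 0.047156 = 1.5909.
F = −kT ln Z = −6.81 × ln(1.5909) = −6.81 × 0.46430 = -3.16 ×10⁻²¹ J.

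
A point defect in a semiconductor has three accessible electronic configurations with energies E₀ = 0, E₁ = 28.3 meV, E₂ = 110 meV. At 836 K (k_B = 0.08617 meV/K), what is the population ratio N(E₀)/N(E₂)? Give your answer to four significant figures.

k_BT = 0.08617 × 836 K = 72.0381 meV.
n₀/n₂ = exp[−(E₀−E₂)/kT] = exp(−(-110 meV)/(72.0381 meV)) = exp(1.52697) = 4.604.

4.604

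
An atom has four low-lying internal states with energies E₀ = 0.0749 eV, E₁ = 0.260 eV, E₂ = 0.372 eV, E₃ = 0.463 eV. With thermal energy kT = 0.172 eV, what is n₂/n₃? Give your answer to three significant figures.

1.70

n₂/n₃ = exp[−(E₂−E₃)/kT] = exp(−(-0.091 eV)/(0.172 eV)) = exp(0.52907) = 1.70.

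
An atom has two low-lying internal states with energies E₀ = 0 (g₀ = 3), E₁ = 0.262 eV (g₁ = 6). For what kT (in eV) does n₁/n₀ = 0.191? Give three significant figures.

n₁/n₀ = (g₁/g₀) exp[−(E₁−E₀)/kT] = 0.191.
⇒ (E₁−E₀)/kT = ln((6/3)/0.191) = ln(10.471) = 2.3486.
kT = 0.262 eV / 2.3486 = 0.112 eV.

0.112 eV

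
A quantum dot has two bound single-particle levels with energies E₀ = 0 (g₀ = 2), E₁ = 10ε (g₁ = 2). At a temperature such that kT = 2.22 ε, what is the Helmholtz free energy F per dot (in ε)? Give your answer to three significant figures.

Eᵢ/kT = 0, 4.5045.
Z = Σ gᵢe^(−Eᵢ/kT) = 2·e^(−0) + 2·e^(−4.5045) = 2.0000 + 0.022118 = 2.0221.
F = −kT ln Z = −2.22 × ln(2.0221) = −2.22 × 0.70414 = -1.56 ε.

-1.56 ε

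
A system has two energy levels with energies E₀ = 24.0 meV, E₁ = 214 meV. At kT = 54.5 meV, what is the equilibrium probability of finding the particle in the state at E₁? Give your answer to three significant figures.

0.0297

Eᵢ/kT = 0.44037, 3.9266.
Z = Σ e^(−Eᵢ/kT) = e^(−0.44037) + e^(−3.9266) = 0.64380 + 0.019711 = 0.66351.
P₁ = e^(−E₁/kT) / Z = 0.019711/0.66351 = 0.0297.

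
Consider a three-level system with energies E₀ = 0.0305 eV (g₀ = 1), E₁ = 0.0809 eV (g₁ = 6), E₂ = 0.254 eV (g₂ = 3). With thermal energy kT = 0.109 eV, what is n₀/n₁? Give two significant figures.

n₀/n₁ = (g₀/g₁) exp[−(E₀−E₁)/kT] = (1/6) × exp(−(-0.0504 eV)/(0.109 eV)) = (1/6) × exp(0.4624) = 0.26.

0.26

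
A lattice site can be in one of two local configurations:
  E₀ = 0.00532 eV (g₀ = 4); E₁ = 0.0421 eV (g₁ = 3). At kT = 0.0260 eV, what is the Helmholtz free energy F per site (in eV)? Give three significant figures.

-0.0351 eV

Eᵢ/kT = 0.20462, 1.6192.
Z = Σ gᵢe^(−Eᵢ/kT) = 4·e^(−0.20462) + 3·e^(−1.6192) = 3.2598 + 0.59417 = 3.8540.
F = −kT ln Z = −0.0260 × ln(3.8540) = −0.0260 × 1.3491 = -0.0351 eV.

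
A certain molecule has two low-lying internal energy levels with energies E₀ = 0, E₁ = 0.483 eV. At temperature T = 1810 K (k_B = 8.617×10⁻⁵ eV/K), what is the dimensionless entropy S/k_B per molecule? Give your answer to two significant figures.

k_BT = 8.617×10⁻⁵ × 1810 K = 0.1560 eV.
Eᵢ/kT = 0, 3.096.
Z = Σ e^(−Eᵢ/kT) = e^(−0) + e^(−3.096) = 1.000 + 0.04523 = 1.045.
⟨E⟩ = Σ EᵢPᵢ = 0.02091 eV.
S/k_B = ln Z + ⟨E⟩/kT = ln(1.045) + 0.02091/0.1560 = 0.04402 + 0.1340 = 0.18.

0.18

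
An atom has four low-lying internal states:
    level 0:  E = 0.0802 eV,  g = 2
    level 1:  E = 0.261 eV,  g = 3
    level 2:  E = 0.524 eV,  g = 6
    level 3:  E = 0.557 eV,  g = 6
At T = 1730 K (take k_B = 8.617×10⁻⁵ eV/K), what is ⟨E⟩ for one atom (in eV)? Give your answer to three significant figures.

0.200 eV

k_BT = 8.617×10⁻⁵ × 1730 K = 0.14907 eV.
Eᵢ/kT = 0.53800, 1.7509, 3.5151, 3.7365.
Z = Σ gᵢe^(−Eᵢ/kT) = 2·e^(−0.53800) + 3·e^(−1.7509) + 6·e^(−3.5151) + 6·e^(−3.7365) = 1.1678 + 0.52085 + 0.17847 + 0.14302 = 2.0101.
⟨E⟩ = Σ Eᵢ gᵢe^(−Eᵢ/kT) / Z = (0.0802·1.1678 + 0.261·0.52085 + 0.524·0.17847 + 0.557·0.14302) / 2.0101 = 0.200 eV.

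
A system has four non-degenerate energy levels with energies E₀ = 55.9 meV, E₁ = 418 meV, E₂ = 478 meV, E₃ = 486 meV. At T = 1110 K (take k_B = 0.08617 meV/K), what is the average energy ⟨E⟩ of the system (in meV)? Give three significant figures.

73.2 meV

k_BT = 0.08617 × 1110 K = 95.649 meV.
Eᵢ/kT = 0.58443, 4.3701, 4.9974, 5.0811.
Z = Σ e^(−Eᵢ/kT) = e^(−0.58443) + e^(−4.3701) + e^(−4.9974) + e^(−5.0811) = 0.55742 + 0.012650 + 0.0067555 + 0.0062131 = 0.58304.
⟨E⟩ = Σ Eᵢ e^(−Eᵢ/kT) / Z = (55.9·0.55742 + 418·0.012650 + 478·0.0067555 + 486·0.0062131) / 0.58304 = 73.2 meV.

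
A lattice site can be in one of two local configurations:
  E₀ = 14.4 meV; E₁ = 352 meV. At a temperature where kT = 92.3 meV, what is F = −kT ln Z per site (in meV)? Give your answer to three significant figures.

Eᵢ/kT = 0.15601, 3.8137.
Z = Σ e^(−Eᵢ/kT) = e^(−0.15601) + e^(−3.8137) = 0.85555 + 0.022066 = 0.87762.
F = −kT ln Z = −92.3 × ln(0.87762) = −92.3 × -0.13054 = 12.0 meV.

12.0 meV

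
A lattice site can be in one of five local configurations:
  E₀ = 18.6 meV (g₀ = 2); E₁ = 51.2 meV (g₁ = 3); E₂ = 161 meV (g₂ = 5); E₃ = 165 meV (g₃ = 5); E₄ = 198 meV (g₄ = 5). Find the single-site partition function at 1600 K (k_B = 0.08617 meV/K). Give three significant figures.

k_BT = 0.08617 × 1600 K = 137.87 meV.
Eᵢ/kT = 0.13491, 0.37136, 1.1678, 1.1968, 1.4361.
Z = Σ gᵢe^(−Eᵢ/kT) = 2·e^(−0.13491) + 3·e^(−0.37136) + 5·e^(−1.1678) + 5·e^(−1.1968) + 5·e^(−1.4361) = 1.7476 + 2.0694 + 1.5553 + 1.5108 + 1.1893 = 8.0724.

Z = 8.07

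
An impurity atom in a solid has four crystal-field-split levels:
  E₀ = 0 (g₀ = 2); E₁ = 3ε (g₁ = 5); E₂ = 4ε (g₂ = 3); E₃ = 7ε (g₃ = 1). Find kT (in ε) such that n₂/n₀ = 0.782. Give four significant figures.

n₂/n₀ = (g₂/g₀) exp[−(E₂−E₀)/kT] = 0.782.
⇒ (E₂−E₀)/kT = ln((3/2)/0.782) = ln(1.91816) = 0.651366.
kT = 4ε / 0.651366 = 6.141 ε.

6.141 ε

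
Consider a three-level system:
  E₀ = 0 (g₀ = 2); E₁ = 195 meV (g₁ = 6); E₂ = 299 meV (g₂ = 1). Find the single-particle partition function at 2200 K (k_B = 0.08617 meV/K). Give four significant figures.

Z = 4.352

k_BT = 0.08617 × 2200 K = 189.574 meV.
Eᵢ/kT = 0, 1.02862, 1.57722.
Z = Σ gᵢe^(−Eᵢ/kT) = 2·e^(−0) + 6·e^(−1.02862) + 1·e^(−1.57722) = 2.00000 + 2.14500 + 0.206549 = 4.35155.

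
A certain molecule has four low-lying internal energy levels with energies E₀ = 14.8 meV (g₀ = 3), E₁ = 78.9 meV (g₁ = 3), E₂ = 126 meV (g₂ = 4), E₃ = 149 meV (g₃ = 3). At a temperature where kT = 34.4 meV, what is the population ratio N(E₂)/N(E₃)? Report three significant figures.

n₂/n₃ = (g₂/g₃) exp[−(E₂−E₃)/kT] = (4/3) × exp(−(-23 meV)/(34.4 meV)) = (4/3) × exp(0.66860) = 2.60.

2.60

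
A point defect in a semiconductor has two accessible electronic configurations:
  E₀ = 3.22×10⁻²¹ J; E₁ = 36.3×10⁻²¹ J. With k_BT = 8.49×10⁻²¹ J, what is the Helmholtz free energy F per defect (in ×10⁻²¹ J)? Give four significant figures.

3.049 ×10⁻²¹ J

Eᵢ/kT = 0.379270, 4.27562.
Z = Σ e^(−Eᵢ/kT) = e^(−0.379270) + e^(−4.27562) = 0.684361 + 0.0139034 = 0.698264.
F = −kT ln Z = −8.49 × ln(0.698264) = −8.49 × -0.359158 = 3.049 ×10⁻²¹ J.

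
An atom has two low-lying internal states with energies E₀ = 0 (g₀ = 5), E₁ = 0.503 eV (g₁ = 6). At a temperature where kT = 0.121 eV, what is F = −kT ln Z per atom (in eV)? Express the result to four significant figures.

-0.1970 eV

Eᵢ/kT = 0, 4.15702.
Z = Σ gᵢe^(−Eᵢ/kT) = 5·e^(−0) + 6·e^(−4.15702) = 5.00000 + 0.0939248 = 5.09392.
F = −kT ln Z = −0.121 × ln(5.09392) = −0.121 × 1.62805 = -0.1970 eV.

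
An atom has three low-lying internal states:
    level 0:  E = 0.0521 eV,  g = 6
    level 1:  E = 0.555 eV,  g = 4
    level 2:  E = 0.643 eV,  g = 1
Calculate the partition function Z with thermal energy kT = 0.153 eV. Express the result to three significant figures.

Z = 4.39

Eᵢ/kT = 0.34052, 3.6275, 4.2026.
Z = Σ gᵢe^(−Eᵢ/kT) = 6·e^(−0.34052) + 4·e^(−3.6275) + 1·e^(−4.2026) = 4.2684 + 0.10633 + 0.014957 = 4.3897.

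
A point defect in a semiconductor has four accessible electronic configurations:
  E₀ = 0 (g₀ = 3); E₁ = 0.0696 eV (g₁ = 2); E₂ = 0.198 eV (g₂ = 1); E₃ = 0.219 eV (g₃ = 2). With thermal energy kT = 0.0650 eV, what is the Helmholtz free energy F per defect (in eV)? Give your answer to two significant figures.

-0.087 eV

Eᵢ/kT = 0, 1.071, 3.046, 3.369.
Z = Σ gᵢe^(−Eᵢ/kT) = 3·e^(−0) + 2·e^(−1.071) + 1·e^(−3.046) + 2·e^(−3.369) = 3.000 + 0.6853 + 0.04755 + 0.06885 = 3.802.
F = −kT ln Z = −0.0650 × ln(3.802) = −0.0650 × 1.336 = -0.087 eV.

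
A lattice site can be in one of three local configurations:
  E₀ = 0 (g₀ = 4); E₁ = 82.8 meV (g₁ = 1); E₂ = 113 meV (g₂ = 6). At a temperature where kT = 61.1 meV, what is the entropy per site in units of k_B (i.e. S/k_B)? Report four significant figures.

Eᵢ/kT = 0, 1.35516, 1.84943.
Z = Σ gᵢe^(−Eᵢ/kT) = 4·e^(−0) + 1·e^(−1.35516) + 6·e^(−1.84943) = 4.00000 + 0.257906 + 0.943961 = 5.20187.
⟨E⟩ = Σ EᵢPᵢ = 24.6108 meV.
S/k_B = ln Z + ⟨E⟩/kT = ln(5.20187) + 24.6108/61.1 = 1.64902 + 0.402795 = 2.052.

2.052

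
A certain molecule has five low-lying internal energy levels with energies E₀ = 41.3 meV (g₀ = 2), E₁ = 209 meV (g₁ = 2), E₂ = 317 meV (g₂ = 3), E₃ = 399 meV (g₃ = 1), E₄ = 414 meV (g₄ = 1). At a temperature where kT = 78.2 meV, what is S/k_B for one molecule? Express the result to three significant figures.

Eᵢ/kT = 0.52813, 2.6726, 4.0537, 5.1023, 5.2941.
Z = Σ gᵢe^(−Eᵢ/kT) = 2·e^(−0.52813) + 2·e^(−2.6726) + 3·e^(−4.0537) + 1·e^(−5.1023) + 1·e^(−5.2941) = 1.1794 + 0.13814 + 0.052074 + 0.0060827 + 0.0050211 = 1.3807.
⟨E⟩ = Σ EᵢPᵢ = 71.408 meV.
S/k_B = ln Z + ⟨E⟩/kT = ln(1.3807) + 71.408/78.2 = 0.32259 + 0.91315 = 1.24.

1.24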